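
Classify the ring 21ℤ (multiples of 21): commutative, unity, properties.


21ℤ is a commutative ring under +,× but has no multiplicative identity (1 ∉ 21ℤ); it has no zero divisors, but without unity it is not an integral domain
Commutative: Yes
Integral domain: No
Has unity: No

21ℤ (multiples of 21): Commutative=Yes, Unity=No


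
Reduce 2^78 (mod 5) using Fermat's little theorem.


Fermat's little theorem: if p is prime and gcd(a,p)=1, then a^(p-1) ≡ 1 (mod p)
p = 5 is prime, gcd(2,5) = 1
Reduce exponent: 78 mod 4 = 2
So 2^78 ≡ 2^2 (mod 5)
2^2 mod 5 = 4

2^78 ≡ 4 (mod 5)


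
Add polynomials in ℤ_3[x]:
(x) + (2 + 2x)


Add coefficients mod 3:
x^0: 0 + 2 = 2 (mod 3)
x^1: 1 + 2 = 0 (mod 3)
Result: 2

f + g = 2


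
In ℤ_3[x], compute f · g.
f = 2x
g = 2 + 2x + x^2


Expand and collect like terms; reduce coefficients mod 3:
x^0: 0·2 = 0 ≡ 0 (mod 3)
x^1: 0·2 + 2·2 = 4 ≡ 1 (mod 3)
x^2: 0·1 + 2·2 = 4 ≡ 1 (mod 3)
x^3: 2·1 = 2 ≡ 2 (mod 3)
Result: x + x^2 + 2x^3

f · g = x + x^2 + 2x^3


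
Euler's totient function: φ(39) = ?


Factor n: 39 = 3 × 13
φ(n) = n · ∏(1 - 1/p) over distinct primes p | n
φ(39) = 39 · (1 - 1/3) · (1 - 1/13) = 24

φ(39) = 24


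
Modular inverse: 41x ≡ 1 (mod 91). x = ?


Use the extended Euclidean algorithm to write 1 = 41·s + 91·t; then s mod 91 is the inverse.
Euclidean algorithm:
  41 = 0·91 + 41
  91 = 2·41 + 9
  41 = 4·9 + 5
  9 = 1·5 + 4
  5 = 1·4 + 1
  4 = 4·1 + 0
gcd(41,91) = 1
Back-substitution gives: 41·(20) + 91·(-9) = 1
So 41⁻¹ ≡ 20 ≡ 20 (mod 91)
Check: 41 × 20 = 820 ≡ 1 (mod 91) ✓

41⁻¹ ≡ 20 (mod 91)


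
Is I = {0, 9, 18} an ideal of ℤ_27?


Check ideal conditions for I = {0, 9, 18} in ℤ_27:
(1) I is an additive subgroup? Yes
(2) For r ∈ ℤ_27 and a ∈ I: r·a ∈ I? Yes

Yes, I is an ideal of ℤ_27


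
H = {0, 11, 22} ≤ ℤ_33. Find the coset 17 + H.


17 + H = {17 + h (mod 33) : h ∈ H}
17+0=17, 17+11=28, 17+22=6
17 + H = {6, 17, 28} = 6 + H

17 + H = {6, 17, 28}


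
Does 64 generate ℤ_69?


g generates ℤ_n iff gcd(g, n) = 1
gcd(64, 69) = 1
Since gcd = 1, 64 is a generator.

Yes, 64 generates ℤ_69


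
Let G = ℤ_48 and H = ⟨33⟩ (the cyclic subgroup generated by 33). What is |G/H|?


|⟨33⟩| = n / gcd(33, 48) = 48 / 3 = 16
H is normal (ℤ_48 is abelian).
|G/H| = |G| / |H| = 48 / 16 = 3

|G/H| = 3


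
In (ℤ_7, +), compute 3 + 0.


Operation: addition mod 7
3 + 0 = (a + b) mod 7 with a = 3, b = 0

3 + 0 = 3


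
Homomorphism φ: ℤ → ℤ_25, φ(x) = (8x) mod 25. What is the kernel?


Kernel = preimage of identity
ker(φ) = {x ∈ ℤ : 8x ≡ 0 (mod 25)}. gcd(8,25) = 1, so 8x ≡ 0 (mod 25) ⟺ x ≡ 0 (mod 25/1 = 25). Hence ker(φ) = 25ℤ

ker(φ) = 25ℤ


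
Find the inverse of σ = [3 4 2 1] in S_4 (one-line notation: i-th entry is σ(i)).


To find σ⁻¹, swap domain and range:
σ(1) = 3 → σ⁻¹(3) = 1
σ(2) = 4 → σ⁻¹(4) = 2
σ(3) = 2 → σ⁻¹(2) = 3
σ(4) = 1 → σ⁻¹(1) = 4

σ⁻¹ = [4 3 1 2]


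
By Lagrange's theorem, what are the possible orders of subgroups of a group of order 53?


Lagrange's theorem: |H| divides |G|
|G| = 53
Divisors of 53: 1, 53

Possible subgroup orders: {1, 53}


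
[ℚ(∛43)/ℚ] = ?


∛43 has minimal polynomial x³ - 43 (irreducible over ℚ since 43 is not a perfect cube)

[ℚ(∛43)/ℚ] = 3


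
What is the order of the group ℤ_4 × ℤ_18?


|A × B| = |A| · |B|
|ℤ_4 × ℤ_18| = 4 × 18 = 72

|ℤ_4 × ℤ_18| = 72


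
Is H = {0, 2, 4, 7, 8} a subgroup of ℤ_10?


Subgroup test for H = {0, 2, 4, 7, 8} in (ℤ_10, +):
(1) 0 ∈ H? Yes
(2) Closure: for all a,b ∈ H, (a+b) mod 10 ∈ H? No  [counterexample: 2 + 4 = 6 ∉ H]
(3) Inverses: for all a ∈ H, -a mod 10 ∈ H? No

No, H is not a subgroup of ℤ_10


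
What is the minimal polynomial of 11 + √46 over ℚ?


Let α = 11 + √46. Then α - 11 = √46, so (α - 11)² = 46, giving α² - 22α + 75 = 0. Degree 2 and α ∉ ℚ, so this is the minimal polynomial.

Minimal polynomial: x² - 22x + 75


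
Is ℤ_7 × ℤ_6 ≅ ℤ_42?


Comparing ℤ_7 × ℤ_6 and ℤ_42:
gcd(7,6) = 1, so ℤ_7 × ℤ_6 ≅ ℤ_42 (CRT)

Yes, ℤ_7 × ℤ_6 ≅ ℤ_42


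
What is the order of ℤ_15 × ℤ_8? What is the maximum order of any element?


|ℤ_15 × ℤ_8| = 15 × 8 = 120
Max element order = lcm(15,8) = 120
Cyclic? Yes (gcd=1)

|ℤ_15×ℤ_8| = 120, max element order = 120


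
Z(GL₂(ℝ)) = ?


Z(G) = {g ∈ G | gx = xg for all x ∈ G}
Only scalar multiples of the identity commute with all invertible matrices

Z(GL₂(ℝ)) = {aI : a ∈ ℝ, a ≠ 0}


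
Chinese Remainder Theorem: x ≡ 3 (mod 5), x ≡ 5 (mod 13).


m₁ = 5, m₂ = 13, gcd = 1, so CRT applies. M = m₁·m₂ = 65
Let M₁ = M/m₁ = 13, M₂ = M/m₂ = 5
Find y₁ ≡ M₁⁻¹ (mod m₁): 13⁻¹ ≡ 2 (mod 5)
Find y₂ ≡ M₂⁻¹ (mod m₂): 5⁻¹ ≡ 8 (mod 13)
x = a₁·M₁·y₁ + a₂·M₂·y₂ = 3·13·2 + 5·5·8 = 278
Reduce mod 65: x ≡ 18
Check: 18 mod 5 = 3 ✓, 18 mod 13 = 5 ✓

x ≡ 18 (mod 65)


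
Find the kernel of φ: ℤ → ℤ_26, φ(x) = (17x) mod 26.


Kernel = preimage of identity
ker(φ) = {x ∈ ℤ : 17x ≡ 0 (mod 26)}. gcd(17,26) = 1, so 17x ≡ 0 (mod 26) ⟺ x ≡ 0 (mod 26/1 = 26). Hence ker(φ) = 26ℤ

ker(φ) = 26ℤ


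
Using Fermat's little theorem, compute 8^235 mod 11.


Fermat's little theorem: if p is prime and gcd(a,p)=1, then a^(p-1) ≡ 1 (mod p)
p = 11 is prime, gcd(8,11) = 1
Reduce exponent: 235 mod 10 = 5
So 8^235 ≡ 8^5 (mod 11)
8^5 mod 11 = 10

8^235 ≡ 10 (mod 11)


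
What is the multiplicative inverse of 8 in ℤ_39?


Use the extended Euclidean algorithm to write 1 = 8·s + 39·t; then s mod 39 is the inverse.
Euclidean algorithm:
  8 = 0·39 + 8
  39 = 4·8 + 7
  8 = 1·7 + 1
  7 = 7·1 + 0
gcd(8,39) = 1
Back-substitution gives: 8·(5) + 39·(-1) = 1
So 8⁻¹ ≡ 5 ≡ 5 (mod 39)
Check: 8 × 5 = 40 ≡ 1 (mod 39) ✓

8⁻¹ ≡ 5 (mod 39)


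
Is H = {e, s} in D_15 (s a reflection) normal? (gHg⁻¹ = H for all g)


H = {e, s} in D_15 (s a reflection)
r·s·r⁻¹ = sr⁻² ≠ s for n ≥ 3, so {e, s} is not closed under conjugation

No, not a normal subgroup


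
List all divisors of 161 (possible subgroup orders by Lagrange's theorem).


Lagrange's theorem: |H| divides |G|
|G| = 161
Divisors of 161: 1, 7, 23, 161

Possible subgroup orders: {1, 7, 23, 161}


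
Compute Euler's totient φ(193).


Factor n: 193 = 193
φ(n) = n · ∏(1 - 1/p) over distinct primes p | n
φ(193) = 193 · (1 - 1/193) = 192

φ(193) = 192


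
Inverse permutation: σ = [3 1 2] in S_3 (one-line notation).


To find σ⁻¹, swap domain and range:
σ(1) = 3 → σ⁻¹(3) = 1
σ(2) = 1 → σ⁻¹(1) = 2
σ(3) = 2 → σ⁻¹(2) = 3

σ⁻¹ = [2 3 1]


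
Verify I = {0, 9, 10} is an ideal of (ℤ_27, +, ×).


Check ideal conditions for I = {0, 9, 10} in ℤ_27:
(1) I is an additive subgroup? No
(2) For r ∈ ℤ_27 and a ∈ I: r·a ∈ I? No  [counterexample: r=2, a=9, r·a mod 27 = 18 ∉ I]

No, I is not an ideal of ℤ_27


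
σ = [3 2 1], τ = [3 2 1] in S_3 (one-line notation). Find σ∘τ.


σ∘τ: apply τ first, then σ
1 →τ 3 →σ 1
2 →τ 2 →σ 2
3 →τ 1 →σ 3

σ∘τ = [1 2 3]


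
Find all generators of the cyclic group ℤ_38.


g generates ℤ_n iff gcd(g,n) = 1
Prime factors of 38: 2, 19
Generators are g ∈ {1,...,37} not divisible by any of these primes.
Generators: {1, 3, 5, 7, 9, 11, 13, 15, 17, 21, 23, 25, 27, 29, 31, 33, 35, 37}
Number of generators = φ(38) = 18

Generators of ℤ_38 = {1, 3, 5, 7, 9, 11, 13, 15, 17, 21, 23, 25, 27, 29, 31, 33, 35, 37}


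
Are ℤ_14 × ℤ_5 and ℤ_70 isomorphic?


Comparing ℤ_14 × ℤ_5 and ℤ_70:
gcd(14,5) = 1, so ℤ_14 × ℤ_5 ≅ ℤ_70 (CRT)

Yes, ℤ_14 × ℤ_5 ≅ ℤ_70


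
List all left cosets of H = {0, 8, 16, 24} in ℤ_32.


H = {0, 8, 16, 24}, |H| = 4
Number of cosets = |G|/|H| = 32/4 = 8
0 + H = {0, 8, 16, 24}
1 + H = {1, 9, 17, 25}
2 + H = {2, 10, 18, 26}
3 + H = {3, 11, 19, 27}
4 + H = {4, 12, 20, 28}
5 + H = {5, 13, 21, 29}
6 + H = {6, 14, 22, 30}
7 + H = {7, 15, 23, 31}

Cosets: 0+H={0,8,16,24}; 1+H={1,9,17,25}; 2+H={2,10,18,26}; 3+H={3,11,19,27}; 4+H={4,12,20,28}; 5+H={5,13,21,29}; 6+H={6,14,22,30}; 7+H={7,15,23,31}


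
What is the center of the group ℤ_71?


Z(G) = {g ∈ G | gx = xg for all x ∈ G}
ℤ_71 is abelian, so Z(G) = G

Z(ℤ_71) = ℤ_71


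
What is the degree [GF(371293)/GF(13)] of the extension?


GF(371293) = GF(13^5), so the extension degree is 5

[GF(371293)/GF(13)] = 5


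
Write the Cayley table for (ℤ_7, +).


Elements: {0, 1, 2, 3, 4, 5, 6}
Operation: addition mod 7
Entry (a, b) = (a + b) mod 7

Cayley table:
  | 0 | 1 | 2 | 3 | 4 | 5 | 6
0 | 0 | 1 | 2 | 3 | 4 | 5 | 6
1 | 1 | 2 | 3 | 4 | 5 | 6 | 0
2 | 2 | 3 | 4 | 5 | 6 | 0 | 1
3 | 3 | 4 | 5 | 6 | 0 | 1 | 2
4 | 4 | 5 | 6 | 0 | 1 | 2 | 3
5 | 5 | 6 | 0 | 1 | 2 | 3 | 4
6 | 6 | 0 | 1 | 2 | 3 | 4 | 5


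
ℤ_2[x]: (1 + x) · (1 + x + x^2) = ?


Expand and collect like terms; reduce coefficients mod 2:
x^0: 1·1 = 1 ≡ 1 (mod 2)
x^1: 1·1 + 1·1 = 2 ≡ 0 (mod 2)
x^2: 1·1 + 1·1 = 2 ≡ 0 (mod 2)
x^3: 1·1 = 1 ≡ 1 (mod 2)
Result: 1 + x^3

f · g = 1 + x^3


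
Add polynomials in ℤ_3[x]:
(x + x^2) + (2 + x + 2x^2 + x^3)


Add coefficients mod 3:
x^0: 0 + 2 = 2 (mod 3)
x^1: 1 + 1 = 2 (mod 3)
x^2: 1 + 2 = 0 (mod 3)
x^3: 0 + 1 = 1 (mod 3)
Result: 2 + 2x + x^3

f + g = 2 + 2x + x^3


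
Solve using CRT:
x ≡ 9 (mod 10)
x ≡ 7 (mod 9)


m₁ = 10, m₂ = 9, gcd = 1, so CRT applies. M = m₁·m₂ = 90
Let M₁ = M/m₁ = 9, M₂ = M/m₂ = 10
Find y₁ ≡ M₁⁻¹ (mod m₁): 9⁻¹ ≡ 9 (mod 10)
Find y₂ ≡ M₂⁻¹ (mod m₂): 10⁻¹ ≡ 1 (mod 9)
x = a₁·M₁·y₁ + a₂·M₂·y₂ = 9·9·9 + 7·10·1 = 799
Reduce mod 90: x ≡ 79
Check: 79 mod 10 = 9 ✓, 79 mod 9 = 7 ✓

x ≡ 79 (mod 90)


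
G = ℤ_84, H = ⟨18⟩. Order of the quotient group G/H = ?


|⟨18⟩| = n / gcd(18, 84) = 84 / 6 = 14
H is normal (ℤ_84 is abelian).
|G/H| = |G| / |H| = 84 / 14 = 6

|G/H| = 6


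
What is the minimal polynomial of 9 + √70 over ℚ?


Let α = 9 + √70. Then α - 9 = √70, so (α - 9)² = 70, giving α² - 18α + 11 = 0. Degree 2 and α ∉ ℚ, so this is the minimal polynomial.

Minimal polynomial: x² - 18x + 11


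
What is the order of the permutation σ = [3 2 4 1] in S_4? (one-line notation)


Cycle decomposition: (1 3 4)
Cycle lengths: 3
Order = lcm(3) = 3

ord(σ) = 3


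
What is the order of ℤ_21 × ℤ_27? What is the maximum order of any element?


|ℤ_21 × ℤ_27| = 21 × 27 = 567
Max element order = lcm(21,27) = 189
Cyclic? No (gcd=3)

|ℤ_21×ℤ_27| = 567, max element order = 189


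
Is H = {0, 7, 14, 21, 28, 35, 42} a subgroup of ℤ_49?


Subgroup test for H = {0, 7, 14, 21, 28, 35, 42} in (ℤ_49, +):
(1) 0 ∈ H? Yes
(2) Closure: for all a,b ∈ H, (a+b) mod 49 ∈ H? Yes
(3) Inverses: for all a ∈ H, -a mod 49 ∈ H? Yes

Yes, H is a subgroup of ℤ_49


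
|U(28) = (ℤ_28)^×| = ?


U(n) is the group of units mod n; |U(n)| = φ(n)
|U(28)| = φ(28) = 12

|U(28) = (ℤ_28)^×| = 12


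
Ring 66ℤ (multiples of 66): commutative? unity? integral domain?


66ℤ is a commutative ring under +,× but has no multiplicative identity (1 ∉ 66ℤ); it has no zero divisors, but without unity it is not an integral domain
Commutative: Yes
Integral domain: No
Has unity: No

66ℤ (multiples of 66): Commutative=Yes, Unity=No


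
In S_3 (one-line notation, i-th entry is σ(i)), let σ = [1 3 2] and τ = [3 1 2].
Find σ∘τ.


σ∘τ: apply τ first, then σ
1 →τ 3 →σ 2
2 →τ 1 →σ 1
3 →τ 2 →σ 3

σ∘τ = [2 1 3]


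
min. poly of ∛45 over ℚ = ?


∛45 satisfies x³ - 45 = 0, irreducible over ℚ (no rational root; 45 is not a perfect cube)

Minimal polynomial: x³ - 45


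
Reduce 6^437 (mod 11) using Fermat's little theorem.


Fermat's little theorem: if p is prime and gcd(a,p)=1, then a^(p-1) ≡ 1 (mod p)
p = 11 is prime, gcd(6,11) = 1
Reduce exponent: 437 mod 10 = 7
So 6^437 ≡ 6^7 (mod 11)
6^7 mod 11 = 8

6^437 ≡ 8 (mod 11)


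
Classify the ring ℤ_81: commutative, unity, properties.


ℤ_81 is a commutative ring with unity 1; 81 = 3×27 is composite, so 3·27 ≡ 0 gives zero divisors (not an integral domain)
Commutative: Yes
Integral domain: No
Has unity: Yes

ℤ_81: Commutative=Yes, Unity=Yes


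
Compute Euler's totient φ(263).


Factor n: 263 = 263
φ(n) = n · ∏(1 - 1/p) over distinct primes p | n
φ(263) = 263 · (1 - 1/263) = 262

φ(263) = 262


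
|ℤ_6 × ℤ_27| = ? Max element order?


|ℤ_6 × ℤ_27| = 6 × 27 = 162
Max element order = lcm(6,27) = 54
Cyclic? No (gcd=3)

|ℤ_6×ℤ_27| = 162, max element order = 54


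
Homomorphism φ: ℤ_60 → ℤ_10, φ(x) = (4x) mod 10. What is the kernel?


Kernel = preimage of identity
ker(φ) = {x ∈ ℤ_60 : 4x ≡ 0 (mod 10)}. Since 10 | 60, φ is well-defined. The kernel is the cyclic subgroup ⟨5⟩ of ℤ_60 (order 12), i.e. {0, 5, 10, 15, 20, 25, 30, 35, 40, 45, 50, 55}

ker(φ) = {0, 5, 10, 15, 20, 25, 30, 35, 40, 45, 50, 55}


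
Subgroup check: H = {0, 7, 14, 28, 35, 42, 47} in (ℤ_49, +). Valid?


Subgroup test for H = {0, 7, 14, 28, 35, 42, 47} in (ℤ_49, +):
(1) 0 ∈ H? Yes
(2) Closure: for all a,b ∈ H, (a+b) mod 49 ∈ H? No  [counterexample: 7 + 14 = 21 ∉ H]
(3) Inverses: for all a ∈ H, -a mod 49 ∈ H? No

No, H is not a subgroup of ℤ_49


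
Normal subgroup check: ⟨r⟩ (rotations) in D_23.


H = ⟨r⟩ (rotations) in D_23
The rotation subgroup ⟨r⟩ has index 2 in D_23, so it is normal

Yes, normal subgroup


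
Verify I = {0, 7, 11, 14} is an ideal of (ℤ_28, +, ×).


Check ideal conditions for I = {0, 7, 11, 14} in ℤ_28:
(1) I is an additive subgroup? No
(2) For r ∈ ℤ_28 and a ∈ I: r·a ∈ I? No  [counterexample: r=2, a=11, r·a mod 28 = 22 ∉ I]

No, I is not an ideal of ℤ_28


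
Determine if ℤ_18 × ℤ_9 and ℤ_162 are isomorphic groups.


Comparing ℤ_18 × ℤ_9 and ℤ_162:
gcd(18,9) = 9 ≠ 1. Max element order in ℤ_18×ℤ_9 is lcm(18,9) = 18 < 162, so it has no element of order 162

No, ℤ_18 × ℤ_9 ≇ ℤ_162


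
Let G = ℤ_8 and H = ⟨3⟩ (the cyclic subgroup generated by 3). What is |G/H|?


|⟨3⟩| = n / gcd(3, 8) = 8 / 1 = 8
H is normal (ℤ_8 is abelian).
|G/H| = |G| / |H| = 8 / 8 = 1

|G/H| = 1


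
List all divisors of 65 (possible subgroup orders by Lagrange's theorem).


Lagrange's theorem: |H| divides |G|
|G| = 65
Divisors of 65: 1, 5, 13, 65

Possible subgroup orders: {1, 5, 13, 65}


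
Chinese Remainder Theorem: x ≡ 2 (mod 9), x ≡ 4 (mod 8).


m₁ = 9, m₂ = 8, gcd = 1, so CRT applies. M = m₁·m₂ = 72
Let M₁ = M/m₁ = 8, M₂ = M/m₂ = 9
Find y₁ ≡ M₁⁻¹ (mod m₁): 8⁻¹ ≡ 8 (mod 9)
Find y₂ ≡ M₂⁻¹ (mod m₂): 9⁻¹ ≡ 1 (mod 8)
x = a₁·M₁·y₁ + a₂·M₂·y₂ = 2·8·8 + 4·9·1 = 164
Reduce mod 72: x ≡ 20
Check: 20 mod 9 = 2 ✓, 20 mod 8 = 4 ✓

x ≡ 20 (mod 72)


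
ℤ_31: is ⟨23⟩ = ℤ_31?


g generates ℤ_n iff gcd(g, n) = 1
gcd(23, 31) = 1
Since gcd = 1, 23 is a generator.

Yes, 23 generates ℤ_31


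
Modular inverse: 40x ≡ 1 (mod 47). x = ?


Use the extended Euclidean algorithm to write 1 = 40·s + 47·t; then s mod 47 is the inverse.
Euclidean algorithm:
  40 = 0·47 + 40
  47 = 1·40 + 7
  40 = 5·7 + 5
  7 = 1·5 + 2
  5 = 2·2 + 1
  2 = 2·1 + 0
gcd(40,47) = 1
Back-substitution gives: 40·(20) + 47·(-17) = 1
So 40⁻¹ ≡ 20 ≡ 20 (mod 47)
Check: 40 × 20 = 800 ≡ 1 (mod 47) ✓

40⁻¹ ≡ 20 (mod 47)


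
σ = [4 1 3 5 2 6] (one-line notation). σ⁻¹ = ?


To find σ⁻¹, swap domain and range:
σ(1) = 4 → σ⁻¹(4) = 1
σ(2) = 1 → σ⁻¹(1) = 2
σ(3) = 3 → σ⁻¹(3) = 3
σ(4) = 5 → σ⁻¹(5) = 4
σ(5) = 2 → σ⁻¹(2) = 5
σ(6) = 6 → σ⁻¹(6) = 6

σ⁻¹ = [2 5 3 1 4 6]


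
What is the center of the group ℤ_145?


Z(G) = {g ∈ G | gx = xg for all x ∈ G}
ℤ_145 is abelian, so Z(G) = G

Z(ℤ_145) = ℤ_145


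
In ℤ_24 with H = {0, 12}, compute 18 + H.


18 + H = {18 + h (mod 24) : h ∈ H}
18+0=18, 18+12=6
18 + H = {6, 18} = 6 + H

18 + H = {6, 18}


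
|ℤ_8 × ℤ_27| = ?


|A × B| = |A| · |B|
|ℤ_8 × ℤ_27| = 8 × 27 = 216

|ℤ_8 × ℤ_27| = 216


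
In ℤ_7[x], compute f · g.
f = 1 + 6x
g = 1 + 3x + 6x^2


Expand and collect like terms; reduce coefficients mod 7:
x^0: 1·1 = 1 ≡ 1 (mod 7)
x^1: 1·3 + 6·1 = 9 ≡ 2 (mod 7)
x^2: 1·6 + 6·3 = 24 ≡ 3 (mod 7)
x^3: 6·6 = 36 ≡ 1 (mod 7)
Result: 1 + 2x + 3x^2 + x^3

f · g = 1 + 2x + 3x^2 + x^3


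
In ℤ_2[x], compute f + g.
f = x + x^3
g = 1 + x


Add coefficients mod 2:
x^0: 0 + 1 = 1 (mod 2)
x^1: 1 + 1 = 0 (mod 2)
x^2: 0 + 0 = 0 (mod 2)
x^3: 1 + 0 = 1 (mod 2)
Result: 1 + x^3

f + g = 1 + x^3


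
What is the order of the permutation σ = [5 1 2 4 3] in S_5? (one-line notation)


Cycle decomposition: (1 5 3 2)
Cycle lengths: 4
Order = lcm(4) = 4

ord(σ) = 4


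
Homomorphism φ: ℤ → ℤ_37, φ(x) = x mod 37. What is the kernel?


Kernel = preimage of identity
ker(φ) = {x ∈ ℤ : x ≡ 0 (mod 37)} = 37ℤ = {0, ±37, ±74, ...}

ker(φ) = 37ℤ


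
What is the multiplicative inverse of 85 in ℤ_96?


Use the extended Euclidean algorithm to write 1 = 85·s + 96·t; then s mod 96 is the inverse.
Euclidean algorithm:
  85 = 0·96 + 85
  96 = 1·85 + 11
  85 = 7·11 + 8
  11 = 1·8 + 3
  8 = 2·3 + 2
  3 = 1·2 + 1
  2 = 2·1 + 0
gcd(85,96) = 1
Back-substitution gives: 85·(-35) + 96·(31) = 1
So 85⁻¹ ≡ -35 ≡ 61 (mod 96)
Check: 85 × 61 = 5185 ≡ 1 (mod 96) ✓

85⁻¹ ≡ 61 (mod 96)


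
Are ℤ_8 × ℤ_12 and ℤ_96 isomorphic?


Comparing ℤ_8 × ℤ_12 and ℤ_96:
gcd(8,12) = 4 ≠ 1. Max element order in ℤ_8×ℤ_12 is lcm(8,12) = 24 < 96, so it has no element of order 96

No, ℤ_8 × ℤ_12 ≇ ℤ_96


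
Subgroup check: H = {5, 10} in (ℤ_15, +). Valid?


Subgroup test for H = {5, 10} in (ℤ_15, +):
(1) 0 ∈ H? No
(2) Closure: for all a,b ∈ H, (a+b) mod 15 ∈ H? No  [counterexample: 5 + 10 = 0 ∉ H]
(3) Inverses: for all a ∈ H, -a mod 15 ∈ H? Yes

No, H is not a subgroup of ℤ_15


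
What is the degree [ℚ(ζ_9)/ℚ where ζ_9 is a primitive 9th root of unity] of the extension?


[ℚ(ζ_n):ℚ] = deg Φ_n(x) = φ(n). Here φ(9) = 6

[ℚ(ζ_9)/ℚ where ζ_9 is a primitive 9th root of unity] = 6


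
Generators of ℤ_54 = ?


g generates ℤ_n iff gcd(g,n) = 1
Prime factors of 54: 2, 3
Generators are g ∈ {1,...,53} not divisible by any of these primes.
Generators: {1, 5, 7, 11, 13, 17, 19, 23, 25, 29, 31, 35, 37, 41, 43, 47, 49, 53}
Number of generators = φ(54) = 18

Generators of ℤ_54 = {1, 5, 7, 11, 13, 17, 19, 23, 25, 29, 31, 35, 37, 41, 43, 47, 49, 53}


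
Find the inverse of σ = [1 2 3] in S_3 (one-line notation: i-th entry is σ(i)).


To find σ⁻¹, swap domain and range:
σ(1) = 1 → σ⁻¹(1) = 1
σ(2) = 2 → σ⁻¹(2) = 2
σ(3) = 3 → σ⁻¹(3) = 3

σ⁻¹ = [1 2 3]


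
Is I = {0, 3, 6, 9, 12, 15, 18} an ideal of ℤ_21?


Check ideal conditions for I = {0, 3, 6, 9, 12, 15, 18} in ℤ_21:
(1) I is an additive subgroup? Yes
(2) For r ∈ ℤ_21 and a ∈ I: r·a ∈ I? Yes

Yes, I is an ideal of ℤ_21


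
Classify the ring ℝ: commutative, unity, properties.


ℝ is a field: commutative, has unity, every nonzero element is a unit (hence an integral domain)
Commutative: Yes
Integral domain: Yes
Has unity: Yes

ℝ: Commutative=Yes, Unity=Yes


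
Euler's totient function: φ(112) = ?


Factor n: 112 = 2^4 × 7
φ(n) = n · ∏(1 - 1/p) over distinct primes p | n
φ(112) = 112 · (1 - 1/2) · (1 - 1/7) = 48

φ(112) = 48


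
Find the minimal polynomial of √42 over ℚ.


√42 satisfies x² - 42 = 0, irreducible over ℚ since 42 is squarefree

Minimal polynomial: x² - 42


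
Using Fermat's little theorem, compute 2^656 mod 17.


Fermat's little theorem: if p is prime and gcd(a,p)=1, then a^(p-1) ≡ 1 (mod p)
p = 17 is prime, gcd(2,17) = 1
Reduce exponent: 656 mod 16 = 0
So 2^656 ≡ 2^0 (mod 17)
2^0 = 1

2^656 ≡ 1 (mod 17)


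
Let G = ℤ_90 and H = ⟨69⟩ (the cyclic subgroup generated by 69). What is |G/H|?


|⟨69⟩| = n / gcd(69, 90) = 90 / 3 = 30
H is normal (ℤ_90 is abelian).
|G/H| = |G| / |H| = 90 / 30 = 3

|G/H| = 3


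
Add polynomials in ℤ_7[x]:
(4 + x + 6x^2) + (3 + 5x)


Add coefficients mod 7:
x^0: 4 + 3 = 0 (mod 7)
x^1: 1 + 5 = 6 (mod 7)
x^2: 6 + 0 = 6 (mod 7)
Result: 6x + 6x^2

f + g = 6x + 6x^2


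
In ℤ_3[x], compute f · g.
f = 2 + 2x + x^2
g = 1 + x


Expand and collect like terms; reduce coefficients mod 3:
x^0: 2·1 = 2 ≡ 2 (mod 3)
x^1: 2·1 + 2·1 = 4 ≡ 1 (mod 3)
x^2: 2·1 + 1·1 = 3 ≡ 0 (mod 3)
x^3: 1·1 = 1 ≡ 1 (mod 3)
Result: 2 + x + x^3

f · g = 2 + x + x^3


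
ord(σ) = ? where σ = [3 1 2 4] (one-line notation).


Cycle decomposition: (1 3 2)
Cycle lengths: 3
Order = lcm(3) = 3

ord(σ) = 3


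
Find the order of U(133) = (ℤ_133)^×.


U(n) is the group of units mod n; |U(n)| = φ(n)
|U(133)| = φ(133) = 108

|U(133) = (ℤ_133)^×| = 108


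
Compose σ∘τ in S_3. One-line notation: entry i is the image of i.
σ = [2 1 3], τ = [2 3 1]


σ∘τ: apply τ first, then σ
1 →τ 2 →σ 1
2 →τ 3 →σ 3
3 →τ 1 →σ 2

σ∘τ = [1 3 2]


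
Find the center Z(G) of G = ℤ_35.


Z(G) = {g ∈ G | gx = xg for all x ∈ G}
ℤ_35 is abelian, so Z(G) = G

Z(ℤ_35) = ℤ_35


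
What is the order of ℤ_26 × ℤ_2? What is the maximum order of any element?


|ℤ_26 × ℤ_2| = 26 × 2 = 52
Max element order = lcm(26,2) = 26
Cyclic? No (gcd=2)

|ℤ_26×ℤ_2| = 52, max element order = 26


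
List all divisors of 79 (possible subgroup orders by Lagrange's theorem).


Lagrange's theorem: |H| divides |G|
|G| = 79
Divisors of 79: 1, 79

Possible subgroup orders: {1, 79}


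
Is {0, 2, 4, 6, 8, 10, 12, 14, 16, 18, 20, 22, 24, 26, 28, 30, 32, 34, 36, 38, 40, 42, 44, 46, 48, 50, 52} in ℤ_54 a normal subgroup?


H = {0, 2, 4, 6, 8, 10, 12, 14, 16, 18, 20, 22, 24, 26, 28, 30, 32, 34, 36, 38, 40, 42, 44, 46, 48, 50, 52} in ℤ_54
ℤ_54 is abelian; every subgroup of an abelian group is normal

Yes, normal subgroup


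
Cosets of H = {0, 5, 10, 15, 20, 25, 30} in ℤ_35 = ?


H = {0, 5, 10, 15, 20, 25, 30}, |H| = 7
Number of cosets = |G|/|H| = 35/7 = 5
0 + H = {0, 5, 10, 15, 20, 25, 30}
1 + H = {1, 6, 11, 16, 21, 26, 31}
2 + H = {2, 7, 12, 17, 22, 27, 32}
3 + H = {3, 8, 13, 18, 23, 28, 33}
4 + H = {4, 9, 14, 19, 24, 29, 34}

Cosets: 0+H={0,5,10,15,20,25,30}; 1+H={1,6,11,16,21,26,31}; 2+H={2,7,12,17,22,27,32}; 3+H={3,8,13,18,23,28,33}; 4+H={4,9,14,19,24,29,34}


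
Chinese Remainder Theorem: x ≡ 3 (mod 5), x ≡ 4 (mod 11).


m₁ = 5, m₂ = 11, gcd = 1, so CRT applies. M = m₁·m₂ = 55
Let M₁ = M/m₁ = 11, M₂ = M/m₂ = 5
Find y₁ ≡ M₁⁻¹ (mod m₁): 11⁻¹ ≡ 1 (mod 5)
Find y₂ ≡ M₂⁻¹ (mod m₂): 5⁻¹ ≡ 9 (mod 11)
x = a₁·M₁·y₁ + a₂·M₂·y₂ = 3·11·1 + 4·5·9 = 213
Reduce mod 55: x ≡ 48
Check: 48 mod 5 = 3 ✓, 48 mod 11 = 4 ✓

x ≡ 48 (mod 55)


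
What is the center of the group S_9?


Z(G) = {g ∈ G | gx = xg for all x ∈ G}
S_n is non-abelian for n ≥ 3; Z(S_9) is trivial

Z(S_9) = {e}


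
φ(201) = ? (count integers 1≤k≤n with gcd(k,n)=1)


Factor n: 201 = 3 × 67
φ(n) = n · ∏(1 - 1/p) over distinct primes p | n
φ(201) = 201 · (1 - 1/3) · (1 - 1/67) = 132

φ(201) = 132


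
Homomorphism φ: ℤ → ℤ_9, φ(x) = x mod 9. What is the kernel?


Kernel = preimage of identity
ker(φ) = {x ∈ ℤ : x ≡ 0 (mod 9)} = 9ℤ = {0, ±9, ±18, ...}

ker(φ) = 9ℤ


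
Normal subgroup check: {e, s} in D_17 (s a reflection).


H = {e, s} in D_17 (s a reflection)
r·s·r⁻¹ = sr⁻² ≠ s for n ≥ 3, so {e, s} is not closed under conjugation

No, not a normal subgroup


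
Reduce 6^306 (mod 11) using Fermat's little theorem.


Fermat's little theorem: if p is prime and gcd(a,p)=1, then a^(p-1) ≡ 1 (mod p)
p = 11 is prime, gcd(6,11) = 1
Reduce exponent: 306 mod 10 = 6
So 6^306 ≡ 6^6 (mod 11)
6^6 mod 11 = 5

6^306 ≡ 5 (mod 11)


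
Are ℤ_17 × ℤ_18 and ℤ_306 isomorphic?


Comparing ℤ_17 × ℤ_18 and ℤ_306:
gcd(17,18) = 1, so ℤ_17 × ℤ_18 ≅ ℤ_306 (CRT)

Yes, ℤ_17 × ℤ_18 ≅ ℤ_306


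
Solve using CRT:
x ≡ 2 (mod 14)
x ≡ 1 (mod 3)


m₁ = 14, m₂ = 3, gcd = 1, so CRT applies. M = m₁·m₂ = 42
Let M₁ = M/m₁ = 3, M₂ = M/m₂ = 14
Find y₁ ≡ M₁⁻¹ (mod m₁): 3⁻¹ ≡ 5 (mod 14)
Find y₂ ≡ M₂⁻¹ (mod m₂): 14⁻¹ ≡ 2 (mod 3)
x = a₁·M₁·y₁ + a₂·M₂·y₂ = 2·3·5 + 1·14·2 = 58
Reduce mod 42: x ≡ 16
Check: 16 mod 14 = 2 ✓, 16 mod 3 = 1 ✓

x ≡ 16 (mod 42)


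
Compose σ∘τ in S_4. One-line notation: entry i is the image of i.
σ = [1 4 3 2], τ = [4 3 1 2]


σ∘τ: apply τ first, then σ
1 →τ 4 →σ 2
2 →τ 3 →σ 3
3 →τ 1 →σ 1
4 →τ 2 →σ 4

σ∘τ = [2 3 1 4]


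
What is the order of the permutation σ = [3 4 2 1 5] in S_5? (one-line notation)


Cycle decomposition: (1 3 2 4)
Cycle lengths: 4
Order = lcm(4) = 4

ord(σ) = 4


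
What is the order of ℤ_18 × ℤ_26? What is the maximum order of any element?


|ℤ_18 × ℤ_26| = 18 × 26 = 468
Max element order = lcm(18,26) = 234
Cyclic? No (gcd=2)

|ℤ_18×ℤ_26| = 468, max element order = 234


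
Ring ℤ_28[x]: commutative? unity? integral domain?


ℤ_28 has zero divisors (2·14 ≡ 0), and these lift to constant zero divisors in ℤ_28[x]; so not an integral domain
Commutative: Yes
Integral domain: No
Has unity: Yes

ℤ_28[x]: Commutative=Yes, Unity=Yes


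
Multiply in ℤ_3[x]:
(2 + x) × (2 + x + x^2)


Expand and collect like terms; reduce coefficients mod 3:
x^0: 2·2 = 4 ≡ 1 (mod 3)
x^1: 2·1 + 1·2 = 4 ≡ 1 (mod 3)
x^2: 2·1 + 1·1 = 3 ≡ 0 (mod 3)
x^3: 1·1 = 1 ≡ 1 (mod 3)
Result: 1 + x + x^3

f · g = 1 + x + x^3


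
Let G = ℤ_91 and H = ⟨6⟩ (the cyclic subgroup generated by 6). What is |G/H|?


|⟨6⟩| = n / gcd(6, 91) = 91 / 1 = 91
H is normal (ℤ_91 is abelian).
|G/H| = |G| / |H| = 91 / 91 = 1

|G/H| = 1


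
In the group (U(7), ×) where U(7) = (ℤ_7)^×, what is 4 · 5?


Operation: multiplication mod 7
4 · 5 = (a × b) mod 7 with a = 4, b = 5

4 · 5 = 6


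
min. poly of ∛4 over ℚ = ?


∛4 satisfies x³ - 4 = 0, irreducible over ℚ (no rational root; 4 is not a perfect cube)

Minimal polynomial: x³ - 4


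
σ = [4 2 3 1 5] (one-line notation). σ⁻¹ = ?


To find σ⁻¹, swap domain and range:
σ(1) = 4 → σ⁻¹(4) = 1
σ(2) = 2 → σ⁻¹(2) = 2
σ(3) = 3 → σ⁻¹(3) = 3
σ(4) = 1 → σ⁻¹(1) = 4
σ(5) = 5 → σ⁻¹(5) = 5

σ⁻¹ = [4 2 3 1 5]


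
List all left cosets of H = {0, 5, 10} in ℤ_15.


H = {0, 5, 10}, |H| = 3
Number of cosets = |G|/|H| = 15/3 = 5
0 + H = {0, 5, 10}
1 + H = {1, 6, 11}
2 + H = {2, 7, 12}
3 + H = {3, 8, 13}
4 + H = {4, 9, 14}

Cosets: 0+H={0,5,10}; 1+H={1,6,11}; 2+H={2,7,12}; 3+H={3,8,13}; 4+H={4,9,14}


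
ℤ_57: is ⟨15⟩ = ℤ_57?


g generates ℤ_n iff gcd(g, n) = 1
gcd(15, 57) = 3
Since gcd = 3 ≠ 1, ⟨15⟩ has order 19 < 57, so 15 is not a generator.

No, 15 does not generate ℤ_57


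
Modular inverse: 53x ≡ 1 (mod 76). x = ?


Use the extended Euclidean algorithm to write 1 = 53·s + 76·t; then s mod 76 is the inverse.
Euclidean algorithm:
  53 = 0·76 + 53
  76 = 1·53 + 23
  53 = 2·23 + 7
  23 = 3·7 + 2
  7 = 3·2 + 1
  2 = 2·1 + 0
gcd(53,76) = 1
Back-substitution gives: 53·(33) + 76·(-23) = 1
So 53⁻¹ ≡ 33 ≡ 33 (mod 76)
Check: 53 × 33 = 1749 ≡ 1 (mod 76) ✓

53⁻¹ ≡ 33 (mod 76)


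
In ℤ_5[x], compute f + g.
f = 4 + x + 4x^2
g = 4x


Add coefficients mod 5:
x^0: 4 + 0 = 4 (mod 5)
x^1: 1 + 4 = 0 (mod 5)
x^2: 4 + 0 = 4 (mod 5)
Result: 4 + 4x^2

f + g = 4 + 4x^2


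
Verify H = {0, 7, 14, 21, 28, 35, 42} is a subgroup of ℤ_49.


Subgroup test for H = {0, 7, 14, 21, 28, 35, 42} in (ℤ_49, +):
(1) 0 ∈ H? Yes
(2) Closure: for all a,b ∈ H, (a+b) mod 49 ∈ H? Yes
(3) Inverses: for all a ∈ H, -a mod 49 ∈ H? Yes

Yes, H is a subgroup of ℤ_49


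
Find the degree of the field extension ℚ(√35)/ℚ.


√35 has minimal polynomial x² - 35 (irreducible over ℚ since 35 is squarefree)

[ℚ(√35)/ℚ] = 2


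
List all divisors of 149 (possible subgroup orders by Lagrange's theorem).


Lagrange's theorem: |H| divides |G|
|G| = 149
Divisors of 149: 1, 149

Possible subgroup orders: {1, 149}


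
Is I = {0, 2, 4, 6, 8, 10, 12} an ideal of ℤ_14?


Check ideal conditions for I = {0, 2, 4, 6, 8, 10, 12} in ℤ_14:
(1) I is an additive subgroup? Yes
(2) For r ∈ ℤ_14 and a ∈ I: r·a ∈ I? Yes

Yes, I is an ideal of ℤ_14


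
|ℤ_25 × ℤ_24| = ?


|A × B| = |A| · |B|
|ℤ_25 × ℤ_24| = 25 × 24 = 600

|ℤ_25 × ℤ_24| = 600


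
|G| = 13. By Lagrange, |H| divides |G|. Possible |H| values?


Lagrange's theorem: |H| divides |G|
|G| = 13
Divisors of 13: 1, 13

Possible subgroup orders: {1, 13}


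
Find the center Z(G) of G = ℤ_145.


Z(G) = {g ∈ G | gx = xg for all x ∈ G}
ℤ_145 is abelian, so Z(G) = G

Z(ℤ_145) = ℤ_145


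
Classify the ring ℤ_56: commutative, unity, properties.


ℤ_56 is a commutative ring with unity 1; 56 = 2×28 is composite, so 2·28 ≡ 0 gives zero divisors (not an integral domain)
Commutative: Yes
Integral domain: No
Has unity: Yes

ℤ_56: Commutative=Yes, Unity=Yes


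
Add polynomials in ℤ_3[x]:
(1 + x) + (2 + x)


Add coefficients mod 3:
x^0: 1 + 2 = 0 (mod 3)
x^1: 1 + 1 = 2 (mod 3)
Result: 2x

f + g = 2x


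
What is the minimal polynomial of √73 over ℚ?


√73 satisfies x² - 73 = 0, irreducible over ℚ since 73 is squarefree

Minimal polynomial: x² - 73


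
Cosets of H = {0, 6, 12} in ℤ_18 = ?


H = {0, 6, 12}, |H| = 3
Number of cosets = |G|/|H| = 18/3 = 6
0 + H = {0, 6, 12}
1 + H = {1, 7, 13}
2 + H = {2, 8, 14}
3 + H = {3, 9, 15}
4 + H = {4, 10, 16}
5 + H = {5, 11, 17}

Cosets: 0+H={0,6,12}; 1+H={1,7,13}; 2+H={2,8,14}; 3+H={3,9,15}; 4+H={4,10,16}; 5+H={5,11,17}


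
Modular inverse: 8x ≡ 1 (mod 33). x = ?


Use the extended Euclidean algorithm to write 1 = 8·s + 33·t; then s mod 33 is the inverse.
Euclidean algorithm:
  8 = 0·33 + 8
  33 = 4·8 + 1
  8 = 8·1 + 0
gcd(8,33) = 1
Back-substitution gives: 8·(-4) + 33·(1) = 1
So 8⁻¹ ≡ -4 ≡ 29 (mod 33)
Check: 8 × 29 = 232 ≡ 1 (mod 33) ✓

8⁻¹ ≡ 29 (mod 33)


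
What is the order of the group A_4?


|A_n| = n!/2 (even permutations)
|A_4| = 4!/2 = 24/2 = 12

|A_4| = 12


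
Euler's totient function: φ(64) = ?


Factor n: 64 = 2^6
φ(n) = n · ∏(1 - 1/p) over distinct primes p | n
φ(64) = 64 · (1 - 1/2) = 32

φ(64) = 32


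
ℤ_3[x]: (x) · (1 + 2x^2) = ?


Expand and collect like terms; reduce coefficients mod 3:
x^0: 0·1 = 0 ≡ 0 (mod 3)
x^1: 0·0 + 1·1 = 1 ≡ 1 (mod 3)
x^2: 0·2 + 1·0 = 0 ≡ 0 (mod 3)
x^3: 1·2 = 2 ≡ 2 (mod 3)
Result: x + 2x^3

f · g = x + 2x^3


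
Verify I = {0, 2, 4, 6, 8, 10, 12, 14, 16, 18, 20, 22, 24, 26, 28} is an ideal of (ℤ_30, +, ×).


Check ideal conditions for I = {0, 2, 4, 6, 8, 10, 12, 14, 16, 18, 20, 22, 24, 26, 28} in ℤ_30:
(1) I is an additive subgroup? Yes
(2) For r ∈ ℤ_30 and a ∈ I: r·a ∈ I? Yes

Yes, I is an ideal of ℤ_30


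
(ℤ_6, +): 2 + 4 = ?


Operation: addition mod 6
2 + 4 = (a + b) mod 6 with a = 2, b = 4

2 + 4 = 0


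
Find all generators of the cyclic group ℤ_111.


g generates ℤ_n iff gcd(g,n) = 1
Prime factors of 111: 3, 37
Generators are g ∈ {1,...,110} not divisible by any of these primes.
Generators: {1, 2, 4, 5, 7, 8, 10, 11, 13, 14, 16, 17, 19, 20, 22, 23, 25, 26, 28, 29, 31, 32, 34, 35, 38, 40, 41, 43, 44, 46, 47, 49, 50, 52, 53, 55, 56, 58, 59, 61, 62, 64, 65, 67, 68, 70, 71, 73, 76, 77, 79, 80, 82, 83, 85, 86, 88, 89, 91, 92, 94, 95, 97, 98, 100, 101, 103, 104, 106, 107, 109, 110}
Number of generators = φ(111) = 72

Generators of ℤ_111 = {1, 2, 4, 5, 7, 8, 10, 11, 13, 14, 16, 17, 19, 20, 22, 23, 25, 26, 28, 29, 31, 32, 34, 35, 38, 40, 41, 43, 44, 46, 47, 49, 50, 52, 53, 55, 56, 58, 59, 61, 62, 64, 65, 67, 68, 70, 71, 73, 76, 77, 79, 80, 82, 83, 85, 86, 88, 89, 91, 92, 94, 95, 97, 98, 100, 101, 103, 104, 106, 107, 109, 110}


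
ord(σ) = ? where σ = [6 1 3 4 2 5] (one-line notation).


Cycle decomposition: (1 6 5 2)
Cycle lengths: 4
Order = lcm(4) = 4

ord(σ) = 4


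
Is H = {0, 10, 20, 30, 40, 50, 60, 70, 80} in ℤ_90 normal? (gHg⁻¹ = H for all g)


H = {0, 10, 20, 30, 40, 50, 60, 70, 80} in ℤ_90
ℤ_90 is abelian; every subgroup of an abelian group is normal

Yes, normal subgroup


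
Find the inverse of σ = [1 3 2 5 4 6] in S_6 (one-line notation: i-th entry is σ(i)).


To find σ⁻¹, swap domain and range:
σ(1) = 1 → σ⁻¹(1) = 1
σ(2) = 3 → σ⁻¹(3) = 2
σ(3) = 2 → σ⁻¹(2) = 3
σ(4) = 5 → σ⁻¹(5) = 4
σ(5) = 4 → σ⁻¹(4) = 5
σ(6) = 6 → σ⁻¹(6) = 6

σ⁻¹ = [1 3 2 5 4 6]


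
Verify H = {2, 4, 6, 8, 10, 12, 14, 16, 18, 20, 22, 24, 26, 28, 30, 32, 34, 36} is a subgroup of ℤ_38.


Subgroup test for H = {2, 4, 6, 8, 10, 12, 14, 16, 18, 20, 22, 24, 26, 28, 30, 32, 34, 36} in (ℤ_38, +):
(1) 0 ∈ H? No
(2) Closure: for all a,b ∈ H, (a+b) mod 38 ∈ H? No  [counterexample: 2 + 36 = 0 ∉ H]
(3) Inverses: for all a ∈ H, -a mod 38 ∈ H? Yes

No, H is not a subgroup of ℤ_38


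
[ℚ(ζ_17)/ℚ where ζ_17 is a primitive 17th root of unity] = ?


[ℚ(ζ_n):ℚ] = deg Φ_n(x) = φ(n). Here φ(17) = 16

[ℚ(ζ_17)/ℚ where ζ_17 is a primitive 17th root of unity] = 16


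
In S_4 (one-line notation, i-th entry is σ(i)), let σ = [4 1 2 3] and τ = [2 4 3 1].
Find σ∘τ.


σ∘τ: apply τ first, then σ
1 →τ 2 →σ 1
2 →τ 4 →σ 3
3 →τ 3 →σ 2
4 →τ 1 →σ 4

σ∘τ = [1 3 2 4]


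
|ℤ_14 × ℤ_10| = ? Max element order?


|ℤ_14 × ℤ_10| = 14 × 10 = 140
Max element order = lcm(14,10) = 70
Cyclic? No (gcd=2)

|ℤ_14×ℤ_10| = 140, max element order = 70


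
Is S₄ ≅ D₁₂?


Comparing S₄ and D₁₂:
S₄ has trivial center; D₁₂ has center {e, r⁶}

No, S₄ ≇ D₁₂


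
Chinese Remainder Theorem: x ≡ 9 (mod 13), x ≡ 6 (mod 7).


m₁ = 13, m₂ = 7, gcd = 1, so CRT applies. M = m₁·m₂ = 91
Let M₁ = M/m₁ = 7, M₂ = M/m₂ = 13
Find y₁ ≡ M₁⁻¹ (mod m₁): 7⁻¹ ≡ 2 (mod 13)
Find y₂ ≡ M₂⁻¹ (mod m₂): 13⁻¹ ≡ 6 (mod 7)
x = a₁·M₁·y₁ + a₂·M₂·y₂ = 9·7·2 + 6·13·6 = 594
Reduce mod 91: x ≡ 48
Check: 48 mod 13 = 9 ✓, 48 mod 7 = 6 ✓

x ≡ 48 (mod 91)


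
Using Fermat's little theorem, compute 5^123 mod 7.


Fermat's little theorem: if p is prime and gcd(a,p)=1, then a^(p-1) ≡ 1 (mod p)
p = 7 is prime, gcd(5,7) = 1
Reduce exponent: 123 mod 6 = 3
So 5^123 ≡ 5^3 (mod 7)
5^3 mod 7 = 6

5^123 ≡ 6 (mod 7)


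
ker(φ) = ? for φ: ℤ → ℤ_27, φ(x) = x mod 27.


Kernel = preimage of identity
ker(φ) = {x ∈ ℤ : x ≡ 0 (mod 27)} = 27ℤ = {0, ±27, ±54, ...}

ker(φ) = 27ℤ


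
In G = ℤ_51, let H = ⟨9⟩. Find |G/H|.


|⟨9⟩| = n / gcd(9, 51) = 51 / 3 = 17
H is normal (ℤ_51 is abelian).
|G/H| = |G| / |H| = 51 / 17 = 3

|G/H| = 3


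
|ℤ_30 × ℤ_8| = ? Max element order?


|ℤ_30 × ℤ_8| = 30 × 8 = 240
Max element order = lcm(30,8) = 120
Cyclic? No (gcd=2)

|ℤ_30×ℤ_8| = 240, max element order = 120


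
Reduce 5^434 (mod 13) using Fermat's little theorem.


Fermat's little theorem: if p is prime and gcd(a,p)=1, then a^(p-1) ≡ 1 (mod p)
p = 13 is prime, gcd(5,13) = 1
Reduce exponent: 434 mod 12 = 2
So 5^434 ≡ 5^2 (mod 13)
5^2 mod 13 = 12

5^434 ≡ 12 (mod 13)


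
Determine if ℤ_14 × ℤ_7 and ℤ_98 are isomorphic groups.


Comparing ℤ_14 × ℤ_7 and ℤ_98:
gcd(14,7) = 7 ≠ 1. Max element order in ℤ_14×ℤ_7 is lcm(14,7) = 14 < 98, so it has no element of order 98

No, ℤ_14 × ℤ_7 ≇ ℤ_98


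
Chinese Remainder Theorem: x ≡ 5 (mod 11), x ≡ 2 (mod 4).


m₁ = 11, m₂ = 4, gcd = 1, so CRT applies. M = m₁·m₂ = 44
Let M₁ = M/m₁ = 4, M₂ = M/m₂ = 11
Find y₁ ≡ M₁⁻¹ (mod m₁): 4⁻¹ ≡ 3 (mod 11)
Find y₂ ≡ M₂⁻¹ (mod m₂): 11⁻¹ ≡ 3 (mod 4)
x = a₁·M₁·y₁ + a₂·M₂·y₂ = 5·4·3 + 2·11·3 = 126
Reduce mod 44: x ≡ 38
Check: 38 mod 11 = 5 ✓, 38 mod 4 = 2 ✓

x ≡ 38 (mod 44)


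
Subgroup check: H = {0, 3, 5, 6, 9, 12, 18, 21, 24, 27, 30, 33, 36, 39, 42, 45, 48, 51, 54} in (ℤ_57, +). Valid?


Subgroup test for H = {0, 3, 5, 6, 9, 12, 18, 21, 24, 27, 30, 33, 36, 39, 42, 45, 48, 51, 54} in (ℤ_57, +):
(1) 0 ∈ H? Yes
(2) Closure: for all a,b ∈ H, (a+b) mod 57 ∈ H? No  [counterexample: 3 + 5 = 8 ∉ H]
(3) Inverses: for all a ∈ H, -a mod 57 ∈ H? No

No, H is not a subgroup of ℤ_57


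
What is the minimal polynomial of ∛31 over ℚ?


∛31 satisfies x³ - 31 = 0, irreducible over ℚ (no rational root; 31 is not a perfect cube)

Minimal polynomial: x³ - 31


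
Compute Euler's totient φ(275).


Factor n: 275 = 5^2 × 11
φ(n) = n · ∏(1 - 1/p) over distinct primes p | n
φ(275) = 275 · (1 - 1/5) · (1 - 1/11) = 200

φ(275) = 200


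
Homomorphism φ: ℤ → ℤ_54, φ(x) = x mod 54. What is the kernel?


Kernel = preimage of identity
ker(φ) = {x ∈ ℤ : x ≡ 0 (mod 54)} = 54ℤ = {0, ±54, ±108, ...}

ker(φ) = 54ℤ


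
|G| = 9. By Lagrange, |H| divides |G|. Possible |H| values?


Lagrange's theorem: |H| divides |G|
|G| = 9
Divisors of 9: 1, 3, 9

Possible subgroup orders: {1, 3, 9}


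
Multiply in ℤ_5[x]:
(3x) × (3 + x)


Expand and collect like terms; reduce coefficients mod 5:
x^0: 0·3 = 0 ≡ 0 (mod 5)
x^1: 0·1 + 3·3 = 9 ≡ 4 (mod 5)
x^2: 3·1 = 3 ≡ 3 (mod 5)
Result: 4x + 3x^2

f · g = 4x + 3x^2


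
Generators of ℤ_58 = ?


g generates ℤ_n iff gcd(g,n) = 1
Prime factors of 58: 2, 29
Generators are g ∈ {1,...,57} not divisible by any of these primes.
Generators: {1, 3, 5, 7, 9, 11, 13, 15, 17, 19, 21, 23, 25, 27, 31, 33, 35, 37, 39, 41, 43, 45, 47, 49, 51, 53, 55, 57}
Number of generators = φ(58) = 28

Generators of ℤ_58 = {1, 3, 5, 7, 9, 11, 13, 15, 17, 19, 21, 23, 25, 27, 31, 33, 35, 37, 39, 41, 43, 45, 47, 49, 51, 53, 55, 57}


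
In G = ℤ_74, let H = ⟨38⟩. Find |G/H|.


|⟨38⟩| = n / gcd(38, 74) = 74 / 2 = 37
H is normal (ℤ_74 is abelian).
|G/H| = |G| / |H| = 74 / 37 = 2

|G/H| = 2


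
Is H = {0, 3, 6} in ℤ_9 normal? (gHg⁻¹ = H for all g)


H = {0, 3, 6} in ℤ_9
ℤ_9 is abelian; every subgroup of an abelian group is normal

Yes, normal subgroup


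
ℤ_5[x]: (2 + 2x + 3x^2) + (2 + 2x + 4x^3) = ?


Add coefficients mod 5:
x^0: 2 + 2 = 4 (mod 5)
x^1: 2 + 2 = 4 (mod 5)
x^2: 3 + 0 = 3 (mod 5)
x^3: 0 + 4 = 4 (mod 5)
Result: 4 + 4x + 3x^2 + 4x^3

f + g = 4 + 4x + 3x^2 + 4x^3


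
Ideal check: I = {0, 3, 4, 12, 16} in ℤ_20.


Check ideal conditions for I = {0, 3, 4, 12, 16} in ℤ_20:
(1) I is an additive subgroup? No
(2) For r ∈ ℤ_20 and a ∈ I: r·a ∈ I? No  [counterexample: r=2, a=3, r·a mod 20 = 6 ∉ I]

No, I is not an ideal of ℤ_20
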